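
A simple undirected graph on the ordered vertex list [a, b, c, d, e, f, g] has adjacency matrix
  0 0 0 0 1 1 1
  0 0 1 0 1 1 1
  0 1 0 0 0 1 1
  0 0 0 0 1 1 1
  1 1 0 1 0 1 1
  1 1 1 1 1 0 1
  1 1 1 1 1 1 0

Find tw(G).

A width-3 tree decomposition is:
Bags: B1 = {d, e, f, g}  B2 = {a, e, f, g}  B3 = {b, e, f, g}  B4 = {b, c, f, g}
Tree: B1–B2, B2–B3, B3–B4
Every bag has size at most 4, so the width is 4 − 1 = 3 and tw(G) ≤ 3. On the other hand G contains the 4-clique {d, e, f, g}. A clique must lie in a single bag of any decomposition, so no decomposition can have width below 3. Therefore the treewidth is 3.

3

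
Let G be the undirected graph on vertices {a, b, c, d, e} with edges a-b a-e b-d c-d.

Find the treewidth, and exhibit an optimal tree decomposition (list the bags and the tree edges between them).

Every bag has size at most 2, so the width is 2 − 1 = 1 and tw(G) ≤ 1. G has an edge, so its treewidth is at least 1. Combining the bounds, tw(G) = 1.

Treewidth 1.
One optimal decomposition is:
Bags: B1 = {a, e}  B2 = {a, b}  B3 = {b, d}  B4 = {c, d}
Tree: B1–B2, B2–B3, B3–B4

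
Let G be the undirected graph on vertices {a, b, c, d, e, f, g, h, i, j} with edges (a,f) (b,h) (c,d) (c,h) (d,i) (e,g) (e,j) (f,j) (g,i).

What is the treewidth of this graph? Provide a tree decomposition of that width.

Each bag holds 2 vertices, so the decomposition has width 1, which upper-bounds the treewidth. G has an edge, so its treewidth is at least 1. The upper and lower bounds meet at 1, so that is the treewidth.

Treewidth 1.
One optimal decomposition is:
Bags: B1 = {b, h}  B2 = {c, h}  B3 = {c, d}  B4 = {d, i}  B5 = {g, i}  B6 = {e, g}  B7 = {e, j}  B8 = {f, j}  B9 = {a, f}
Tree: B1–B2, B2–B3, B3–B4, B4–B5, B5–B6, B6–B7, B7–B8, B8–B9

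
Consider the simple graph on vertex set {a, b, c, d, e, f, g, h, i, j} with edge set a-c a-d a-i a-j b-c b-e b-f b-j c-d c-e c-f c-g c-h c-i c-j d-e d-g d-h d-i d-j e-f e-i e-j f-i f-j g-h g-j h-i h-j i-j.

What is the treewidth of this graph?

A width-4 tree decomposition is:
Bags: B1 = {c, d, e, i, j}  B2 = {c, d, h, i, j}  B3 = {c, e, f, i, j}  B4 = {a, c, d, i, j}  B5 = {b, c, e, f, j}  B6 = {c, d, g, h, j}
Tree: B1–B2, B1–B3, B2–B4, B3–B5, B2–B6
Every bag has size at most 5, so the width is 5 − 1 = 4 and tw(G) ≤ 4. On the other hand G contains the 5-clique {c, d, g, h, j}. A clique must lie in a single bag of any decomposition, so no decomposition can have width below 4. Therefore the treewidth is 4.

4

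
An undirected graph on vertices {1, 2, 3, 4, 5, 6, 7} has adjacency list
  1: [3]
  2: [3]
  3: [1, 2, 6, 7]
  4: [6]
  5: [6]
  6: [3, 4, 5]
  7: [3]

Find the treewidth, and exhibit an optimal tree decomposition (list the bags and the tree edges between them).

Each bag holds 2 vertices, so the decomposition has width 1, which upper-bounds the treewidth. G has an edge, so its treewidth is at least 1. The upper and lower bounds meet at 1, so that is the treewidth.

Treewidth 1.
One such decomposition:
Bags: B1 = {2, 3}  B2 = {3, 6}  B3 = {4, 6}  B4 = {3, 7}  B5 = {1, 3}  B6 = {5, 6}
Tree: B1–B2, B2–B3, B2–B4, B2–B5, B2–B6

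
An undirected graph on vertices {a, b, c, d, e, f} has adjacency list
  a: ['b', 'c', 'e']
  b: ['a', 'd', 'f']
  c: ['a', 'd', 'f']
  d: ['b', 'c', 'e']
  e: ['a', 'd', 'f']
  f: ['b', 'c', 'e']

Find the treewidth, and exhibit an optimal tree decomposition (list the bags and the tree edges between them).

Treewidth 3.
Bags: B1 = {b, c, e, f}  B2 = {b, c, d, e}  B3 = {a, b, c, e}
Tree: B1–B2, B2–B3

The largest bag has 4 vertices, giving width 3; this decomposition certifies tw(G) ≤ 3. For the lower bound: the 4 vertex sets {e,f}, {b,d}, {c}, {a} are disjoint, each induces a connected subgraph, and every pair is joined by at least one edge of G. Contracting each set to a single vertex therefore yields K_{4} as a minor, and since treewidth is minor-monotone, tw(G) ≥ tw(K_{4}) = 3. Hence tw(G) = 3 exactly.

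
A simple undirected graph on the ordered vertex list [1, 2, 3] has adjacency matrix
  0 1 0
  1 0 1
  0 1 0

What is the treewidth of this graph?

1

A width-1 tree decomposition is:
Bags: B1 = {1, 2}  B2 = {2, 3}
Tree: B1–B2
Every bag has size at most 2, so the width is 2 − 1 = 1 and tw(G) ≤ 1. G has an edge, so its treewidth is at least 1. The upper and lower bounds meet at 1, so that is the treewidth.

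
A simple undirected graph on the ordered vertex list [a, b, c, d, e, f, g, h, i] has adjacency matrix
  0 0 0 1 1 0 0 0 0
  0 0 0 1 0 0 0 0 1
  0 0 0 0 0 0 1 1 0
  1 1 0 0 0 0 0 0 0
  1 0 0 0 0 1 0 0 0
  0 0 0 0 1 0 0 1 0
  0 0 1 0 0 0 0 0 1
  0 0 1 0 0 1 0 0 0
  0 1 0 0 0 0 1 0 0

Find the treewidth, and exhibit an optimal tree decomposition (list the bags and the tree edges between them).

Every bag has size at most 3, so the width is 3 − 1 = 2 and tw(G) ≤ 2. For the lower bound, G contains the cycle b–i–g–c–h–f–e–a–d–b, so G is not a forest; only forests have treewidth ≤ 1, hence tw(G) ≥ 2. Therefore the treewidth is 2.

Treewidth 2.
One optimal decomposition is:
Bags: B1 = {b, g, i}  B2 = {b, c, g}  B3 = {b, c, h}  B4 = {b, f, h}  B5 = {b, e, f}  B6 = {a, b, e}  B7 = {a, b, d}
Tree: B1–B2, B2–B3, B3–B4, B4–B5, B5–B6, B6–B7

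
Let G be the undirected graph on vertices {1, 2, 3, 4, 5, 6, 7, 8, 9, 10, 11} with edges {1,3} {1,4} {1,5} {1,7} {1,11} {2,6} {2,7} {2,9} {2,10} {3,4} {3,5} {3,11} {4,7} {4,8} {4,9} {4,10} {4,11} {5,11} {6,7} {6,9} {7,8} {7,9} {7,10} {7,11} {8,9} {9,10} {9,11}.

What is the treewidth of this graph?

A width-3 tree decomposition is:
Bags: B1 = {4, 7, 9, 11}  B2 = {1, 4, 7, 11}  B3 = {1, 3, 4, 11}  B4 = {4, 7, 9, 10}  B5 = {4, 7, 8, 9}  B6 = {1, 3, 5, 11}  B7 = {2, 7, 9, 10}  B8 = {2, 6, 7, 9}
Tree: B1–B2, B2–B3, B1–B4, B4–B5, B3–B6, B4–B7, B7–B8
Each bag holds 4 vertices, so the decomposition has width 3, which upper-bounds the treewidth. Conversely, {1, 3, 4, 11} is a clique of size 4, and the vertices of any clique must share a bag in every tree decomposition; so some bag has ≥ 4 vertices and tw(G) ≥ 3. Combining the bounds, tw(G) = 3.

3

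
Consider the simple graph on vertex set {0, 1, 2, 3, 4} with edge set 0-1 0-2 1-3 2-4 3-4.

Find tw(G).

A width-2 tree decomposition is:
Bags: B1 = {2, 3, 4}  B2 = {1, 2, 3}  B3 = {0, 1, 2}
Tree: B1–B2, B2–B3
Each bag holds 3 vertices, so the decomposition has width 2, which upper-bounds the treewidth. Since 2–4–3–1–0–2 is a cycle in G, G is not acyclic. Forests are exactly the graphs of treewidth ≤ 1, so tw(G) ≥ 2. Hence tw(G) = 2 exactly.

2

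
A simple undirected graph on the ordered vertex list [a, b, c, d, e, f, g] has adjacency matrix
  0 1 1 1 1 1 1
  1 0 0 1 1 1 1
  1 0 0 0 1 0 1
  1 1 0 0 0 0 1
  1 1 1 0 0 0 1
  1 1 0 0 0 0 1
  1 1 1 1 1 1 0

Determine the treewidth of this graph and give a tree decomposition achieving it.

Treewidth 3.
One such decomposition:
Bags: B1 = {a, b, e, g}  B2 = {a, b, f, g}  B3 = {a, c, e, g}  B4 = {a, b, d, g}
Tree: B1–B2, B1–B3, B1–B4

Each bag holds 4 vertices, so the decomposition has width 3, which upper-bounds the treewidth. On the other hand G contains the 4-clique {a, c, e, g}. A clique must lie in a single bag of any decomposition, so no decomposition can have width below 3. The upper and lower bounds meet at 3, so that is the treewidth.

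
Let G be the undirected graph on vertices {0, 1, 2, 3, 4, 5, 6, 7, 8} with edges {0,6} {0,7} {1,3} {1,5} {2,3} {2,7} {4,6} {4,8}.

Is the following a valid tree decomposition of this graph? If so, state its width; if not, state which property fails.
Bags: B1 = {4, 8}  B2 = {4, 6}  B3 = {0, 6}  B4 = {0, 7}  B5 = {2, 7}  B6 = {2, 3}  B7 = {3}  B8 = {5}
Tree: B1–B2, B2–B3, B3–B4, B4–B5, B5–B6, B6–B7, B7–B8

A tree decomposition must satisfy three properties: every vertex lies in some bag; for every edge, both endpoints lie together in some bag; and for every vertex, the bags containing it form a connected subtree. Here vertex 1 appears in no bag, so the decomposition is invalid.

No — vertex 1 appears in no bag.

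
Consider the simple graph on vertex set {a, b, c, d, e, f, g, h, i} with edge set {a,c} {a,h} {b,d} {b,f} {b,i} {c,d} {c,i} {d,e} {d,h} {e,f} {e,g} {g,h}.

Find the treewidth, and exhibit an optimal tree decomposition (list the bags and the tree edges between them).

Treewidth 3.
Bags: B1 = {a, c, g, h}  B2 = {c, d, g, h}  B3 = {c, d, e, g}  B4 = {c, d, e, i}  B5 = {b, d, e, i}  B6 = {b, e, f, i}
Tree: B1–B2, B2–B3, B3–B4, B4–B5, B5–B6

Each bag holds 4 vertices, so the decomposition has width 3, which upper-bounds the treewidth. For the lower bound: the 4 vertex sets {a,g,h}, {c}, {d}, {b,e,f,i} are disjoint, each induces a connected subgraph, and every pair is joined by at least one edge of G. Contracting each set to a single vertex therefore yields K_{4} as a minor, and since treewidth is minor-monotone, tw(G) ≥ tw(K_{4}) = 3. Therefore the treewidth is 3.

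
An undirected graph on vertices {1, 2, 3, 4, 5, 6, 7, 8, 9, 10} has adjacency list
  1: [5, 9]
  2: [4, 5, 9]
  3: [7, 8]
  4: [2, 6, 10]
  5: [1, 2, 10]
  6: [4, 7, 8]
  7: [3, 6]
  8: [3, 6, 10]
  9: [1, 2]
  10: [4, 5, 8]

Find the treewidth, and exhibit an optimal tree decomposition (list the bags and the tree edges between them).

The largest bag has 3 vertices, giving width 2; this decomposition certifies tw(G) ≤ 2. Since 7–3–8–6–7 is a cycle in G, G is not acyclic. Forests are exactly the graphs of treewidth ≤ 1, so tw(G) ≥ 2. Combining the bounds, tw(G) = 2.

Treewidth 2.
One such decomposition:
Bags: B1 = {3, 6, 7}  B2 = {3, 6, 8}  B3 = {4, 6, 8}  B4 = {4, 8, 10}  B5 = {2, 4, 10}  B6 = {2, 5, 10}  B7 = {2, 5, 9}  B8 = {1, 5, 9}
Tree: B1–B2, B2–B3, B3–B4, B4–B5, B5–B6, B6–B7, B7–B8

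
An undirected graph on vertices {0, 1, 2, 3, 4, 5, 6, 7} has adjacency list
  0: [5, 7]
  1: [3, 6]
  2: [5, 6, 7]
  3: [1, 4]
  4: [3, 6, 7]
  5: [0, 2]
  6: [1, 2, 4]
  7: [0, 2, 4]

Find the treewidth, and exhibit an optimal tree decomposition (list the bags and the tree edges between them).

The largest bag has 3 vertices, giving width 2; this decomposition certifies tw(G) ≤ 2. For the lower bound, G contains the cycle 0–5–2–7–0, so G is not a forest; only forests have treewidth ≤ 1, hence tw(G) ≥ 2. The upper and lower bounds meet at 2, so that is the treewidth.

Treewidth 2.
Bags: B1 = {0, 5, 7}  B2 = {2, 5, 7}  B3 = {2, 4, 7}  B4 = {2, 4, 6}  B5 = {3, 4, 6}  B6 = {1, 3, 6}
Tree: B1–B2, B2–B3, B3–B4, B4–B5, B5–B6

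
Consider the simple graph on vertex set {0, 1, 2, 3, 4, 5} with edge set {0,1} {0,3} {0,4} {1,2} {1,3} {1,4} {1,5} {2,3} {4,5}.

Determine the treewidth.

2

A width-2 tree decomposition is:
Bags: B1 = {0, 1, 4}  B2 = {0, 1, 3}  B3 = {1, 4, 5}  B4 = {1, 2, 3}
Tree: B1–B2, B1–B3, B2–B4
The largest bag has 3 vertices, giving width 2; this decomposition certifies tw(G) ≤ 2. Conversely, {0, 1, 3} is a clique of size 3, and the vertices of any clique must share a bag in every tree decomposition; so some bag has ≥ 3 vertices and tw(G) ≥ 2. Combining the bounds, tw(G) = 2.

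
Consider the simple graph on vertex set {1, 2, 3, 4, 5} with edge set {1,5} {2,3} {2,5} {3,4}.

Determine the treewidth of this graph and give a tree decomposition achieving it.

The largest bag has 2 vertices, giving width 1; this decomposition certifies tw(G) ≤ 1. Since G has at least one edge (e.g. 4–3), it is not an edgeless graph, so tw(G) ≥ 1. Hence tw(G) = 1 exactly.

Treewidth 1.
One optimal decomposition is:
Bags: B1 = {3, 4}  B2 = {2, 3}  B3 = {2, 5}  B4 = {1, 5}
Tree: B1–B2, B2–B3, B3–B4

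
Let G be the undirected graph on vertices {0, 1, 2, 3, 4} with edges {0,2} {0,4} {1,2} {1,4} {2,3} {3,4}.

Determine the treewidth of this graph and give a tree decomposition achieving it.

Treewidth 2.
Bags: B1 = {1, 2, 4}  B2 = {2, 3, 4}  B3 = {0, 2, 4}
Tree: B1–B2, B2–B3

Each bag holds 3 vertices, so the decomposition has width 2, which upper-bounds the treewidth. The edges 2–1–4–3–2 form a cycle, so G is not a tree and its treewidth is at least 2. Therefore the treewidth is 2.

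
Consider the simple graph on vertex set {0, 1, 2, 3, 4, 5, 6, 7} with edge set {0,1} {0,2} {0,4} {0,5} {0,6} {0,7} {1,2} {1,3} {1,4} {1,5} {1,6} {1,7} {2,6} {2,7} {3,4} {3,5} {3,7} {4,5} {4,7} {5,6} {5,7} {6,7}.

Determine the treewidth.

4

A width-4 tree decomposition is:
Bags: B1 = {0, 1, 5, 6, 7}  B2 = {0, 1, 2, 6, 7}  B3 = {0, 1, 4, 5, 7}  B4 = {1, 3, 4, 5, 7}
Tree: B1–B2, B1–B3, B3–B4
The largest bag has 5 vertices, giving width 4; this decomposition certifies tw(G) ≤ 4. On the other hand G contains the 5-clique {0, 1, 2, 6, 7}. A clique must lie in a single bag of any decomposition, so no decomposition can have width below 4. Hence tw(G) = 4 exactly.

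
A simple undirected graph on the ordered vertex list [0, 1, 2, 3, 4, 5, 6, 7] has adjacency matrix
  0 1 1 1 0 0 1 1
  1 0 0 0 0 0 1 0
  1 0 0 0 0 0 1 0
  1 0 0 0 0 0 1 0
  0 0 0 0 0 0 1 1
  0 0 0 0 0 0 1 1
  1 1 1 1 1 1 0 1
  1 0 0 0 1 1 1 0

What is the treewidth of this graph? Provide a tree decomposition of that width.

Every bag has size at most 3, so the width is 3 − 1 = 2 and tw(G) ≤ 2. On the other hand G contains the 3-clique {0, 1, 6}. A clique must lie in a single bag of any decomposition, so no decomposition can have width below 2. Combining the bounds, tw(G) = 2.

Treewidth 2.
One optimal decomposition is:
Bags: B1 = {5, 6, 7}  B2 = {0, 6, 7}  B3 = {0, 3, 6}  B4 = {0, 2, 6}  B5 = {0, 1, 6}  B6 = {4, 6, 7}
Tree: B1–B2, B2–B3, B3–B4, B3–B5, B2–B6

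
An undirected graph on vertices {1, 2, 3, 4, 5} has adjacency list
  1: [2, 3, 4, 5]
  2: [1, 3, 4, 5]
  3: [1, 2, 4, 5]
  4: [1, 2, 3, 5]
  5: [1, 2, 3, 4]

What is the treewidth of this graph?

4

A width-4 tree decomposition is:
Bags: B1 = {1, 2, 3, 4, 5}
Tree: (single bag)
A single bag containing all 5 vertices is trivially a valid decomposition of width 4. On the other hand G contains the 5-clique {1, 2, 3, 4, 5}. A clique must lie in a single bag of any decomposition, so no decomposition can have width below 4. The upper and lower bounds meet at 4, so that is the treewidth.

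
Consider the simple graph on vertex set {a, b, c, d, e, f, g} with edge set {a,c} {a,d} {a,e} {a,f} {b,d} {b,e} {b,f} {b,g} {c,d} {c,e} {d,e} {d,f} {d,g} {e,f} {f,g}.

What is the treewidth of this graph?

3

A width-3 tree decomposition is:
Bags: B1 = {b, d, e, f}  B2 = {a, d, e, f}  B3 = {a, c, d, e}  B4 = {b, d, f, g}
Tree: B1–B2, B2–B3, B1–B4
Every bag has size at most 4, so the width is 4 − 1 = 3 and tw(G) ≤ 3. For the lower bound, the 4 vertices {a, c, d, e} are pairwise adjacent, and any tree decomposition puts a clique entirely inside one bag — forcing width ≥ 3. The upper and lower bounds meet at 3, so that is the treewidth.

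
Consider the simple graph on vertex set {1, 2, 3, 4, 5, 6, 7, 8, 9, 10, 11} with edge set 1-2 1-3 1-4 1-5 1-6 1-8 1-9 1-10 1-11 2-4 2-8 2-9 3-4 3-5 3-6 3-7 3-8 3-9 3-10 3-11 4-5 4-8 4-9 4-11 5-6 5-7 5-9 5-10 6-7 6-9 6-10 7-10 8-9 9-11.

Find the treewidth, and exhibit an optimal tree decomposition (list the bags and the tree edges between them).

The largest bag has 5 vertices, giving width 4; this decomposition certifies tw(G) ≤ 4. For the lower bound, the 5 vertices {1, 2, 4, 8, 9} are pairwise adjacent, and any tree decomposition puts a clique entirely inside one bag — forcing width ≥ 4. Combining the bounds, tw(G) = 4.

Treewidth 4.
One optimal decomposition is:
Bags: B1 = {1, 3, 5, 6, 9}  B2 = {1, 3, 4, 5, 9}  B3 = {1, 3, 4, 9, 11}  B4 = {1, 3, 5, 6, 10}  B5 = {3, 5, 6, 7, 10}  B6 = {1, 3, 4, 8, 9}  B7 = {1, 2, 4, 8, 9}
Tree: B1–B2, B2–B3, B1–B4, B4–B5, B2–B6, B6–B7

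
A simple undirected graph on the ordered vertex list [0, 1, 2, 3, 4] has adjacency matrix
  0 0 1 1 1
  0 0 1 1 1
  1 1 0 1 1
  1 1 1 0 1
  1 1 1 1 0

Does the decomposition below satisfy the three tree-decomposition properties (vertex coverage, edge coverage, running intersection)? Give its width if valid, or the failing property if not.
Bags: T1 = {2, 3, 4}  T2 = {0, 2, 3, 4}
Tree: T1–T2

A tree decomposition must satisfy three properties: every vertex lies in some bag; for every edge, both endpoints lie together in some bag; and for every vertex, the bags containing it form a connected subtree. Here vertex 1 appears in no bag, so the decomposition is invalid.

No — vertex 1 appears in no bag.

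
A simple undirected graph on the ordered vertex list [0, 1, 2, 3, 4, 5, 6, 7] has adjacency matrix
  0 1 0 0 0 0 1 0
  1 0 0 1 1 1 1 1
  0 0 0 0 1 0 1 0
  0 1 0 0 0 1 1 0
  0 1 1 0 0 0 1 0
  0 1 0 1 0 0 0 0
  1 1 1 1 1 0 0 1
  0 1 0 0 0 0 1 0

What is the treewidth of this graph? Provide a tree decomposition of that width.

Treewidth 2.
One optimal decomposition is:
Bags: B1 = {1, 3, 6}  B2 = {1, 3, 5}  B3 = {1, 4, 6}  B4 = {1, 6, 7}  B5 = {0, 1, 6}  B6 = {2, 4, 6}
Tree: B1–B2, B1–B3, B3–B4, B3–B5, B3–B6

Each bag holds 3 vertices, so the decomposition has width 2, which upper-bounds the treewidth. Conversely, {1, 3, 5} is a clique of size 3, and the vertices of any clique must share a bag in every tree decomposition; so some bag has ≥ 3 vertices and tw(G) ≥ 2. Therefore the treewidth is 2.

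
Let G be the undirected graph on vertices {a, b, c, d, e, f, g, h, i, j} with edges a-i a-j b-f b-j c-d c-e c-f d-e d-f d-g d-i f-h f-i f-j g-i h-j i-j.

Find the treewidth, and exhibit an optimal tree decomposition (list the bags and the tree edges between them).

Each bag holds 3 vertices, so the decomposition has width 2, which upper-bounds the treewidth. On the other hand G contains the 3-clique {d, g, i}. A clique must lie in a single bag of any decomposition, so no decomposition can have width below 2. The upper and lower bounds meet at 2, so that is the treewidth.

Treewidth 2.
One such decomposition:
Bags: B1 = {d, g, i}  B2 = {d, f, i}  B3 = {f, i, j}  B4 = {b, f, j}  B5 = {f, h, j}  B6 = {c, d, f}  B7 = {c, d, e}  B8 = {a, i, j}
Tree: B1–B2, B2–B3, B3–B4, B4–B5, B2–B6, B6–B7, B3–B8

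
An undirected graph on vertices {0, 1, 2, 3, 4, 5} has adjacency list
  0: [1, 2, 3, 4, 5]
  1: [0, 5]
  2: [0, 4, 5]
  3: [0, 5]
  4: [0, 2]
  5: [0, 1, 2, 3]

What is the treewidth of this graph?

A width-2 tree decomposition is:
Bags: B1 = {0, 2, 5}  B2 = {0, 2, 4}  B3 = {0, 3, 5}  B4 = {0, 1, 5}
Tree: B1–B2, B1–B3, B1–B4
The largest bag has 3 vertices, giving width 2; this decomposition certifies tw(G) ≤ 2. Conversely, {0, 2, 4} is a clique of size 3, and the vertices of any clique must share a bag in every tree decomposition; so some bag has ≥ 3 vertices and tw(G) ≥ 2. Hence tw(G) = 2 exactly.

2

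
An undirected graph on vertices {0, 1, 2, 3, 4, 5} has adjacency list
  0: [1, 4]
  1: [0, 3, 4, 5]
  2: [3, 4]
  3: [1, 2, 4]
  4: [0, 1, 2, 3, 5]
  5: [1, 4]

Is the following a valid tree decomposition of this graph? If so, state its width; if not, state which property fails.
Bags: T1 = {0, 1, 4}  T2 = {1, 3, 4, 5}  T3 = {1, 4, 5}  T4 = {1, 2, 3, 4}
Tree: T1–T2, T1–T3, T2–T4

No — bags containing vertex 5 are not connected in the tree.

A tree decomposition must satisfy three properties: every vertex lies in some bag; for every edge, both endpoints lie together in some bag; and for every vertex, the bags containing it form a connected subtree. Here bags containing vertex 5 are not connected in the tree, so the decomposition is invalid.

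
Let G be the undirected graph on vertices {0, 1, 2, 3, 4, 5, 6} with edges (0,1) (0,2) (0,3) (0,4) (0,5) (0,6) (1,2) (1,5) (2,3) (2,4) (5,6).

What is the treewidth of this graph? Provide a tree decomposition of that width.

Treewidth 2.
Bags: B1 = {0, 1, 2}  B2 = {0, 1, 5}  B3 = {0, 5, 6}  B4 = {0, 2, 4}  B5 = {0, 2, 3}
Tree: B1–B2, B2–B3, B1–B4, B4–B5

The largest bag has 3 vertices, giving width 2; this decomposition certifies tw(G) ≤ 2. Conversely, {0, 1, 2} is a clique of size 3, and the vertices of any clique must share a bag in every tree decomposition; so some bag has ≥ 3 vertices and tw(G) ≥ 2. Therefore the treewidth is 2.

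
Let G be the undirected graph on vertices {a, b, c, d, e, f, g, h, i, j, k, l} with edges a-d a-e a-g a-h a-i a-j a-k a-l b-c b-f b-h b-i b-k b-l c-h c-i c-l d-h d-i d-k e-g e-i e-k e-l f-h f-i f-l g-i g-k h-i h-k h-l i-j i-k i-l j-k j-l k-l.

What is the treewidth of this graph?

A width-4 tree decomposition is:
Bags: B1 = {a, h, i, k, l}  B2 = {b, h, i, k, l}  B3 = {a, i, j, k, l}  B4 = {b, f, h, i, l}  B5 = {a, e, i, k, l}  B6 = {a, e, g, i, k}  B7 = {b, c, h, i, l}  B8 = {a, d, h, i, k}
Tree: B1–B2, B1–B3, B2–B4, B1–B5, B5–B6, B4–B7, B1–B8
Every bag has size at most 5, so the width is 5 − 1 = 4 and tw(G) ≤ 4. For the lower bound, the 5 vertices {b, c, h, i, l} are pairwise adjacent, and any tree decomposition puts a clique entirely inside one bag — forcing width ≥ 4. Hence tw(G) = 4 exactly.

4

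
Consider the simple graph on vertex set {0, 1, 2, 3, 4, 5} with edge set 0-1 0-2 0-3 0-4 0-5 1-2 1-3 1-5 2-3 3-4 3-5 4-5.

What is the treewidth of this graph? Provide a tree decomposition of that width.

Treewidth 3.
Bags: B1 = {0, 1, 3, 5}  B2 = {0, 3, 4, 5}  B3 = {0, 1, 2, 3}
Tree: B1–B2, B1–B3

Each bag holds 4 vertices, so the decomposition has width 3, which upper-bounds the treewidth. On the other hand G contains the 4-clique {0, 1, 2, 3}. A clique must lie in a single bag of any decomposition, so no decomposition can have width below 3. The upper and lower bounds meet at 3, so that is the treewidth.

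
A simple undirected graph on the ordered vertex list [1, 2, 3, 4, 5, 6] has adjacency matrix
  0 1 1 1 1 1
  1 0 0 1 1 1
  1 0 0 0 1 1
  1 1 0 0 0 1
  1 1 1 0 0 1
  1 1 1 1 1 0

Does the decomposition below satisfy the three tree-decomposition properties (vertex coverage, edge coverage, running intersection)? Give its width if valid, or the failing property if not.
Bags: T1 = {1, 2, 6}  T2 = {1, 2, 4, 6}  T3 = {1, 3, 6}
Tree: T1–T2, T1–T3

No — vertex 5 appears in no bag.

A tree decomposition must satisfy three properties: every vertex lies in some bag; for every edge, both endpoints lie together in some bag; and for every vertex, the bags containing it form a connected subtree. Here vertex 5 appears in no bag, so the decomposition is invalid.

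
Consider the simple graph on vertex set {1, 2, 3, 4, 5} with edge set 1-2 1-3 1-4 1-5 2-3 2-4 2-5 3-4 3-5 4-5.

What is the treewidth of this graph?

4

A width-4 tree decomposition is:
Bags: B1 = {1, 2, 3, 4, 5}
Tree: (single bag)
A single bag containing all 5 vertices is trivially a valid decomposition of width 4. For the lower bound, the 5 vertices {1, 2, 3, 4, 5} are pairwise adjacent, and any tree decomposition puts a clique entirely inside one bag — forcing width ≥ 4. The upper and lower bounds meet at 4, so that is the treewidth.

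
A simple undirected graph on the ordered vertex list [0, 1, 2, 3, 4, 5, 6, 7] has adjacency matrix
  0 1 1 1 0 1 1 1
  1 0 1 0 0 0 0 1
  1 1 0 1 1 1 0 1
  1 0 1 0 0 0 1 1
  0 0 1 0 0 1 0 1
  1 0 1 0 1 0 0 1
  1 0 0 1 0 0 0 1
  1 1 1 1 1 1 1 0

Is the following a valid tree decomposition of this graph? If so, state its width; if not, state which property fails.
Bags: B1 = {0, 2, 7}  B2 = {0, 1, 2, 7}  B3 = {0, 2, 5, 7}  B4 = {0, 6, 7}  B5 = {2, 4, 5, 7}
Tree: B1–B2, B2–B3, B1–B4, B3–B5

No — vertex 3 appears in no bag.

A tree decomposition must satisfy three properties: every vertex lies in some bag; for every edge, both endpoints lie together in some bag; and for every vertex, the bags containing it form a connected subtree. Here vertex 3 appears in no bag, so the decomposition is invalid.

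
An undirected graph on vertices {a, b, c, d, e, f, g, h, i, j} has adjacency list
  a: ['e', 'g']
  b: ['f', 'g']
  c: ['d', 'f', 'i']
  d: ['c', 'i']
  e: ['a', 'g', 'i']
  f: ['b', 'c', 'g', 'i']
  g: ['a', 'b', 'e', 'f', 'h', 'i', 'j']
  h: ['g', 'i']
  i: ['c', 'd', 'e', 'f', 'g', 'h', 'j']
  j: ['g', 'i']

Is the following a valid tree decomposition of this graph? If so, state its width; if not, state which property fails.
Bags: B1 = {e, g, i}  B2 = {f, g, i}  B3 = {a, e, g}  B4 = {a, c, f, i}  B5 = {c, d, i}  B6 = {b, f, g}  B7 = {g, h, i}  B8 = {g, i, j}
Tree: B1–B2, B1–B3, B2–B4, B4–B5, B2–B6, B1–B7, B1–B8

No — bags containing vertex a are not connected in the tree.

A tree decomposition must satisfy three properties: every vertex lies in some bag; for every edge, both endpoints lie together in some bag; and for every vertex, the bags containing it form a connected subtree. Here bags containing vertex a are not connected in the tree, so the decomposition is invalid.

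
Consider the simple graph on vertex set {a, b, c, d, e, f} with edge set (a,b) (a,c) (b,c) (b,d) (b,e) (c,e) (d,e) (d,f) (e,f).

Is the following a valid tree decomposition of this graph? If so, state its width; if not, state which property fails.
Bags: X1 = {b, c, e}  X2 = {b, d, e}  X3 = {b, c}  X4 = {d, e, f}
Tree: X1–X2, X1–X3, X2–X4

No — vertex a appears in no bag.

A tree decomposition must satisfy three properties: every vertex lies in some bag; for every edge, both endpoints lie together in some bag; and for every vertex, the bags containing it form a connected subtree. Here vertex a appears in no bag, so the decomposition is invalid.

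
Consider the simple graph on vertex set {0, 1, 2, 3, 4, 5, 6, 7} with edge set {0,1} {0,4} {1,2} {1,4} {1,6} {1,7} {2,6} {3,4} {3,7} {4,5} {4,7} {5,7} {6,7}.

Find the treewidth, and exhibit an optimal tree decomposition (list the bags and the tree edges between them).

Treewidth 2.
One such decomposition:
Bags: B1 = {3, 4, 7}  B2 = {1, 4, 7}  B3 = {1, 6, 7}  B4 = {0, 1, 4}  B5 = {4, 5, 7}  B6 = {1, 2, 6}
Tree: B1–B2, B2–B3, B2–B4, B2–B5, B3–B6

The largest bag has 3 vertices, giving width 2; this decomposition certifies tw(G) ≤ 2. For the lower bound, the 3 vertices {1, 2, 6} are pairwise adjacent, and any tree decomposition puts a clique entirely inside one bag — forcing width ≥ 2. Hence tw(G) = 2 exactly.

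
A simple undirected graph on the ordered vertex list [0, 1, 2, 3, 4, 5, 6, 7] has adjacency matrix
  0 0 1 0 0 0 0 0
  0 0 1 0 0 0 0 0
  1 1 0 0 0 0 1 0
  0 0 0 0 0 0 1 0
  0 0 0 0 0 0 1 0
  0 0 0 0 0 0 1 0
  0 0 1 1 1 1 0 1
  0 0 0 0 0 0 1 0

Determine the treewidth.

A width-1 tree decomposition is:
Bags: B1 = {5, 6}  B2 = {2, 6}  B3 = {0, 2}  B4 = {3, 6}  B5 = {4, 6}  B6 = {1, 2}  B7 = {6, 7}
Tree: B1–B2, B2–B3, B2–B4, B2–B5, B3–B6, B5–B7
Each bag holds 2 vertices, so the decomposition has width 1, which upper-bounds the treewidth. Since G has at least one edge (e.g. 6–5), it is not an edgeless graph, so tw(G) ≥ 1. Combining the bounds, tw(G) = 1.

1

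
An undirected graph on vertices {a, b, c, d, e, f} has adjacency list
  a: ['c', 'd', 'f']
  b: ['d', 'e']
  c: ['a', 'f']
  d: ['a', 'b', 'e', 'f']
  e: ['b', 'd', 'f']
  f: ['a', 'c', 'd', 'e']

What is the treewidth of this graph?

A width-2 tree decomposition is:
Bags: B1 = {a, d, f}  B2 = {a, c, f}  B3 = {d, e, f}  B4 = {b, d, e}
Tree: B1–B2, B1–B3, B3–B4
The largest bag has 3 vertices, giving width 2; this decomposition certifies tw(G) ≤ 2. For the lower bound, the 3 vertices {d, e, f} are pairwise adjacent, and any tree decomposition puts a clique entirely inside one bag — forcing width ≥ 2. The upper and lower bounds meet at 2, so that is the treewidth.

2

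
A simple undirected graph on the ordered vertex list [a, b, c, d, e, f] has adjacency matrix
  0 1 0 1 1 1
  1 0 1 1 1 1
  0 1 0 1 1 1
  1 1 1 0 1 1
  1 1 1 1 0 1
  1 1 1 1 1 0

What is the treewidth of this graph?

4

A width-4 tree decomposition is:
Bags: B1 = {b, c, d, e, f}  B2 = {a, b, d, e, f}
Tree: B1–B2
The largest bag has 5 vertices, giving width 4; this decomposition certifies tw(G) ≤ 4. Conversely, {b, c, d, e, f} is a clique of size 5, and the vertices of any clique must share a bag in every tree decomposition; so some bag has ≥ 5 vertices and tw(G) ≥ 4. Therefore the treewidth is 4.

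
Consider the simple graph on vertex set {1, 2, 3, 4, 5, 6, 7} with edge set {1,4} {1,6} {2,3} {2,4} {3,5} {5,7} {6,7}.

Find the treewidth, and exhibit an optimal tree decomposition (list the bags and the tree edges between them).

Treewidth 2.
Bags: B1 = {2, 3, 4}  B2 = {3, 4, 5}  B3 = {4, 5, 7}  B4 = {4, 6, 7}  B5 = {1, 4, 6}
Tree: B1–B2, B2–B3, B3–B4, B4–B5

Each bag holds 3 vertices, so the decomposition has width 2, which upper-bounds the treewidth. The edges 4–2–3–5–7–6–1–4 form a cycle, so G is not a tree and its treewidth is at least 2. Hence tw(G) = 2 exactly.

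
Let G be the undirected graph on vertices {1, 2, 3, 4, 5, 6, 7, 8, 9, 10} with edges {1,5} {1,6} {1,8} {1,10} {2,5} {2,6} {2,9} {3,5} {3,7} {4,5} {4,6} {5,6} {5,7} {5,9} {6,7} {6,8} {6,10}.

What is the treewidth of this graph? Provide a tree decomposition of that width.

Treewidth 2.
One such decomposition:
Bags: B1 = {2, 5, 6}  B2 = {2, 5, 9}  B3 = {5, 6, 7}  B4 = {1, 5, 6}  B5 = {4, 5, 6}  B6 = {1, 6, 8}  B7 = {1, 6, 10}  B8 = {3, 5, 7}
Tree: B1–B2, B1–B3, B3–B4, B1–B5, B4–B6, B6–B7, B3–B8

The largest bag has 3 vertices, giving width 2; this decomposition certifies tw(G) ≤ 2. On the other hand G contains the 3-clique {1, 6, 8}. A clique must lie in a single bag of any decomposition, so no decomposition can have width below 2. The upper and lower bounds meet at 2, so that is the treewidth.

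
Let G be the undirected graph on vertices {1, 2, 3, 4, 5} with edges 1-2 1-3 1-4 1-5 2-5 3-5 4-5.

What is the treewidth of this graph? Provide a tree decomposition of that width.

Treewidth 2.
One optimal decomposition is:
Bags: B1 = {1, 4, 5}  B2 = {1, 2, 5}  B3 = {1, 3, 5}
Tree: B1–B2, B1–B3

The largest bag has 3 vertices, giving width 2; this decomposition certifies tw(G) ≤ 2. For the lower bound, the 3 vertices {1, 2, 5} are pairwise adjacent, and any tree decomposition puts a clique entirely inside one bag — forcing width ≥ 2. The upper and lower bounds meet at 2, so that is the treewidth.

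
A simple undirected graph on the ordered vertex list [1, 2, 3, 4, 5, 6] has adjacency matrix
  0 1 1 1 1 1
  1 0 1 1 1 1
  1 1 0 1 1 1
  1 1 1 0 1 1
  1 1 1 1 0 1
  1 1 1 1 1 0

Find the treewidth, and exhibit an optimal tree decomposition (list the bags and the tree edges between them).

A single bag containing all 6 vertices is trivially a valid decomposition of width 5. On the other hand G contains the 6-clique {1, 2, 3, 4, 5, 6}. A clique must lie in a single bag of any decomposition, so no decomposition can have width below 5. Therefore the treewidth is 5.

Treewidth 5.
Bags: B1 = {1, 2, 3, 4, 5, 6}
Tree: (single bag)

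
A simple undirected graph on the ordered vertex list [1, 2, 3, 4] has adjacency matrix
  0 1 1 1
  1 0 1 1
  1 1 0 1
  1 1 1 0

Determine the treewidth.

A width-3 tree decomposition is:
Bags: B1 = {1, 2, 3, 4}
Tree: (single bag)
A single bag containing all 4 vertices is trivially a valid decomposition of width 3. Conversely, {1, 2, 3, 4} is a clique of size 4, and the vertices of any clique must share a bag in every tree decomposition; so some bag has ≥ 4 vertices and tw(G) ≥ 3. Therefore the treewidth is 3.

3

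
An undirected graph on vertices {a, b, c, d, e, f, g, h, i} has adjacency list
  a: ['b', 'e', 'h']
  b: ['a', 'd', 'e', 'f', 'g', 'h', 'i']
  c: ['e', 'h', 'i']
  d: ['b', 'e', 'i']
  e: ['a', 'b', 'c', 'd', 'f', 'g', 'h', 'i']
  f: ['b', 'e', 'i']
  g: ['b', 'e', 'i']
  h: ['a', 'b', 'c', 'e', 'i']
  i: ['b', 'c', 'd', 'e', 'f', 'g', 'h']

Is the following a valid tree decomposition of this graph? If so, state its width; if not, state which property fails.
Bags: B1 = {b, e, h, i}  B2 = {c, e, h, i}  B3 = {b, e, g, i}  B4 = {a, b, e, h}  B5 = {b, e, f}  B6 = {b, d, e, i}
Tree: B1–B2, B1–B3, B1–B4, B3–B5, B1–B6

No — edge (i,f) lies in no bag.

A tree decomposition must satisfy three properties: every vertex lies in some bag; for every edge, both endpoints lie together in some bag; and for every vertex, the bags containing it form a connected subtree. Here edge (i,f) lies in no bag, so the decomposition is invalid.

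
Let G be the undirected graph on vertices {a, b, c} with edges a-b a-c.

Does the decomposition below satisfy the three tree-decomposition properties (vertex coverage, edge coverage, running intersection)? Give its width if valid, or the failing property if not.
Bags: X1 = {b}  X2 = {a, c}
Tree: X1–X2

No — edge (a,b) lies in no bag.

A tree decomposition must satisfy three properties: every vertex lies in some bag; for every edge, both endpoints lie together in some bag; and for every vertex, the bags containing it form a connected subtree. Here edge (a,b) lies in no bag, so the decomposition is invalid.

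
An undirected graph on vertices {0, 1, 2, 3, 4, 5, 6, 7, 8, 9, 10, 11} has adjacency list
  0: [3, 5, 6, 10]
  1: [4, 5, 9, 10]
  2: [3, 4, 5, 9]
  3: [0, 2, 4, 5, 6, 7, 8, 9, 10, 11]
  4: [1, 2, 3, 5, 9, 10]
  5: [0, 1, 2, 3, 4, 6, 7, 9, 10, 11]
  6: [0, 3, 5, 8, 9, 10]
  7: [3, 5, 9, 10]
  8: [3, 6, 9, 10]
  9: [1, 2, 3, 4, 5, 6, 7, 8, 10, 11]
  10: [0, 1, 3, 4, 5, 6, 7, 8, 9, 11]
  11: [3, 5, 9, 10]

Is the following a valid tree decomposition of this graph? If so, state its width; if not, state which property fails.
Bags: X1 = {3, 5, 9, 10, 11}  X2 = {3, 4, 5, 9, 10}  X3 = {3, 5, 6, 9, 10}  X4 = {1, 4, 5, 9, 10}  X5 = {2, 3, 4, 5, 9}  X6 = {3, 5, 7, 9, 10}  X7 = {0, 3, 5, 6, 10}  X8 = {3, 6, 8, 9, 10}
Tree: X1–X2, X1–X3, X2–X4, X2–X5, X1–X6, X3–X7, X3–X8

Yes; width 4.

Vertex coverage: the bags together contain {0, 1, 2, 3, 4, 5, 6, 7, 8, 9, 10, 11}, the full vertex set. Edge coverage: each edge of G has both endpoints in at least one bag. Running intersection: for every vertex, the bags containing it form a connected subtree. All three properties hold, so this is a valid tree decomposition of width max|bag| − 1 = 4, and hence tw(G) ≤ 4.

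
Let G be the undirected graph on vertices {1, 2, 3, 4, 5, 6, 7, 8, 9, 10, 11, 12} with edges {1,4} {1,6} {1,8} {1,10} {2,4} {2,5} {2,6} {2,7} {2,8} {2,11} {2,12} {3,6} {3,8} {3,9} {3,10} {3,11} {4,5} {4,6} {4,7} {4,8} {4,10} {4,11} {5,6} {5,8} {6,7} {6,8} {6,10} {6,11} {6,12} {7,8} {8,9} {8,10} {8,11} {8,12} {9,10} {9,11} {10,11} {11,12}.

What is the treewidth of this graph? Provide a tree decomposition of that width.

Each bag holds 5 vertices, so the decomposition has width 4, which upper-bounds the treewidth. For the lower bound, the 5 vertices {3, 8, 9, 10, 11} are pairwise adjacent, and any tree decomposition puts a clique entirely inside one bag — forcing width ≥ 4. Hence tw(G) = 4 exactly.

Treewidth 4.
One optimal decomposition is:
Bags: B1 = {1, 4, 6, 8, 10}  B2 = {4, 6, 8, 10, 11}  B3 = {3, 6, 8, 10, 11}  B4 = {2, 4, 6, 8, 11}  B5 = {2, 4, 5, 6, 8}  B6 = {2, 4, 6, 7, 8}  B7 = {3, 8, 9, 10, 11}  B8 = {2, 6, 8, 11, 12}
Tree: B1–B2, B2–B3, B2–B4, B4–B5, B4–B6, B3–B7, B4–B8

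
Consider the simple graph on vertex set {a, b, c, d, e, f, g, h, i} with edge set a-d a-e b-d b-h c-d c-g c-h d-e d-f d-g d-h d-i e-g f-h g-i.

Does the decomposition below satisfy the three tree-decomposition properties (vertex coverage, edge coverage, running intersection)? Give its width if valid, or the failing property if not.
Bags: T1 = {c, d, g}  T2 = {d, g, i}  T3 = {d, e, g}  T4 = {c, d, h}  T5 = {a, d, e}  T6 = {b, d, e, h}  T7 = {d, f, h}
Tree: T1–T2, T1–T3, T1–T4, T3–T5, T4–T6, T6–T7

No — bags containing vertex e are not connected in the tree.

A tree decomposition must satisfy three properties: every vertex lies in some bag; for every edge, both endpoints lie together in some bag; and for every vertex, the bags containing it form a connected subtree. Here bags containing vertex e are not connected in the tree, so the decomposition is invalid.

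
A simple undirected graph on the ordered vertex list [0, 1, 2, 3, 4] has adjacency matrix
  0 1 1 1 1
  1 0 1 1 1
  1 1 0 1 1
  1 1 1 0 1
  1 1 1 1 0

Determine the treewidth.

A width-4 tree decomposition is:
Bags: B1 = {0, 1, 2, 3, 4}
Tree: (single bag)
With just one bag of size 5, the width is 5 − 1 = 4, so tw(G) ≤ 4. Conversely, {0, 1, 2, 3, 4} is a clique of size 5, and the vertices of any clique must share a bag in every tree decomposition; so some bag has ≥ 5 vertices and tw(G) ≥ 4. Combining the bounds, tw(G) = 4.

4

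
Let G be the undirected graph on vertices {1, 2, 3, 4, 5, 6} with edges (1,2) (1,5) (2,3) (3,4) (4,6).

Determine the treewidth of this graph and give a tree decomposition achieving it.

Each bag holds 2 vertices, so the decomposition has width 1, which upper-bounds the treewidth. Since G has at least one edge (e.g. 6–4), it is not an edgeless graph, so tw(G) ≥ 1. Hence tw(G) = 1 exactly.

Treewidth 1.
One such decomposition:
Bags: B1 = {4, 6}  B2 = {3, 4}  B3 = {2, 3}  B4 = {1, 2}  B5 = {1, 5}
Tree: B1–B2, B2–B3, B3–B4, B4–B5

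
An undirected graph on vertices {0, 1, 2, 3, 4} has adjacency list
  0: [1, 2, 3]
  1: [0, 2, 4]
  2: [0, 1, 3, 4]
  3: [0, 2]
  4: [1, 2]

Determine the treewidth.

A width-2 tree decomposition is:
Bags: B1 = {0, 1, 2}  B2 = {0, 2, 3}  B3 = {1, 2, 4}
Tree: B1–B2, B1–B3
Each bag holds 3 vertices, so the decomposition has width 2, which upper-bounds the treewidth. For the lower bound, the 3 vertices {0, 1, 2} are pairwise adjacent, and any tree decomposition puts a clique entirely inside one bag — forcing width ≥ 2. Hence tw(G) = 2 exactly.

2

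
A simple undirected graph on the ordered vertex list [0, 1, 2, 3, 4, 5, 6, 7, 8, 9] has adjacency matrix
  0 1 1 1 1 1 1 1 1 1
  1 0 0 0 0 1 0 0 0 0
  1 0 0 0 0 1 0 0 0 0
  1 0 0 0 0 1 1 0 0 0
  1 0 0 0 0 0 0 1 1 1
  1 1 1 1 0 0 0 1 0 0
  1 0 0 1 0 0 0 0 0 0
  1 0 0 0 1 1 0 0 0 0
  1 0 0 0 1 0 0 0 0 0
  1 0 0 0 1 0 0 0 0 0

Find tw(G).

A width-2 tree decomposition is:
Bags: B1 = {0, 3, 5}  B2 = {0, 2, 5}  B3 = {0, 5, 7}  B4 = {0, 4, 7}  B5 = {0, 1, 5}  B6 = {0, 4, 8}  B7 = {0, 4, 9}  B8 = {0, 3, 6}
Tree: B1–B2, B2–B3, B3–B4, B2–B5, B4–B6, B4–B7, B1–B8
Every bag has size at most 3, so the width is 3 − 1 = 2 and tw(G) ≤ 2. Conversely, {0, 4, 8} is a clique of size 3, and the vertices of any clique must share a bag in every tree decomposition; so some bag has ≥ 3 vertices and tw(G) ≥ 2. The upper and lower bounds meet at 2, so that is the treewidth.

2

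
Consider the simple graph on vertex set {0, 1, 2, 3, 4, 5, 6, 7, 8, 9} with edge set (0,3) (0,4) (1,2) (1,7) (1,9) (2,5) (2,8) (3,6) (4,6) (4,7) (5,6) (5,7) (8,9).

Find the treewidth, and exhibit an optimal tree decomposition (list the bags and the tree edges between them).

Treewidth 2.
One such decomposition:
Bags: B1 = {0, 3, 4}  B2 = {3, 4, 6}  B3 = {4, 6, 7}  B4 = {5, 6, 7}  B5 = {1, 5, 7}  B6 = {1, 2, 5}  B7 = {1, 2, 9}  B8 = {2, 8, 9}
Tree: B1–B2, B2–B3, B3–B4, B4–B5, B5–B6, B6–B7, B7–B8

Each bag holds 3 vertices, so the decomposition has width 2, which upper-bounds the treewidth. For the lower bound, G contains the cycle 0–3–6–4–0, so G is not a forest; only forests have treewidth ≤ 1, hence tw(G) ≥ 2. Hence tw(G) = 2 exactly.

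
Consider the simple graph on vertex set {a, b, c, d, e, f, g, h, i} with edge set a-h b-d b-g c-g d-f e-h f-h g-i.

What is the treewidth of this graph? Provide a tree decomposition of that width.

Treewidth 1.
One such decomposition:
Bags: B1 = {b, d}  B2 = {b, g}  B3 = {g, i}  B4 = {d, f}  B5 = {f, h}  B6 = {a, h}  B7 = {e, h}  B8 = {c, g}
Tree: B1–B2, B2–B3, B1–B4, B4–B5, B5–B6, B6–B7, B3–B8

The largest bag has 2 vertices, giving width 1; this decomposition certifies tw(G) ≤ 1. Since G has at least one edge (e.g. d–b), it is not an edgeless graph, so tw(G) ≥ 1. Hence tw(G) = 1 exactly.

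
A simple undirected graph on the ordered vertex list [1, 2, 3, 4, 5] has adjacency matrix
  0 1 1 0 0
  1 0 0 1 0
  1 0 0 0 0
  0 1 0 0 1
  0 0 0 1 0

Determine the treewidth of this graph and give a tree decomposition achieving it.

Every bag has size at most 2, so the width is 2 − 1 = 1 and tw(G) ≤ 1. Any graph with an edge has treewidth ≥ 1, and G has the edge 3–1. The upper and lower bounds meet at 1, so that is the treewidth.

Treewidth 1.
One such decomposition:
Bags: B1 = {1, 3}  B2 = {1, 2}  B3 = {2, 4}  B4 = {4, 5}
Tree: B1–B2, B2–B3, B3–B4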